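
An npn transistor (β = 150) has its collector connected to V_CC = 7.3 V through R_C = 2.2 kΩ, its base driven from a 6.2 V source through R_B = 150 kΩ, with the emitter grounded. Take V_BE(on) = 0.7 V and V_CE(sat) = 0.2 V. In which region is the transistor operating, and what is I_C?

saturation; I_C ≈ 3.2 mA

Assume active: I_B = (6.2 − 0.7)/150 = 0.0367 mA, giving I_C = β·I_B = 5.5 mA.
But then V_CE = 7.3 − 5.5×2.2 = -4.8 V < V_CE(sat) = 0.2 V — impossible in the active region.
So the transistor is saturated. With V_CE = 0.2 V, I_C = (V_CC − 0.2)/R_C = 7.1/2.2 = 3.23 mA.
Check: β·I_B = 5.5 mA > I_C = 3.23 mA, confirming saturation.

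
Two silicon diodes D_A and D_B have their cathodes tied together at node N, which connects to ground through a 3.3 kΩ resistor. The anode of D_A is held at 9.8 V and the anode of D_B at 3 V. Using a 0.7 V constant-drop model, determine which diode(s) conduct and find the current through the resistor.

Assume both conduct. Then node N would need to be at both 9.8−0.7 = 9.1 V and 3−0.7 = 2.3 V, which is impossible.
Assume only D_A conducts: V_N = 9.8 − 0.7 = 9.1 V, so I_R = 9.1/3.3 = 2.76 mA.
Check D_B: its anode-to-cathode voltage is 3 − 9.1 = -6.1 V < 0.7 V, so it is off. The assumption is consistent.

Only D_A conducts; I_R ≈ 2.8 mA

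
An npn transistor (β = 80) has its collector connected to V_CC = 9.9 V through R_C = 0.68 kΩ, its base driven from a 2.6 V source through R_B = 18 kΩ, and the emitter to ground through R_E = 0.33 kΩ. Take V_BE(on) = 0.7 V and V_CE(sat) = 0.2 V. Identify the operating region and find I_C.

active; I_C ≈ 3.4 mA

Assume active. Base-emitter loop: I_B = (V_BB − V_BE)/(R_B + (β+1)R_E) = (2.6 − 0.7)/(18 + 81×0.33) = 0.0425 mA.
I_C = β·I_B = 80×0.0425 = 3.4 mA.
V_CE = V_CC − I_C·R_C − I_E·R_E = 9.9 − 3.4×0.68 − 3.44×0.33 = 6.45 V > V_CE(sat), so the active-region assumption holds.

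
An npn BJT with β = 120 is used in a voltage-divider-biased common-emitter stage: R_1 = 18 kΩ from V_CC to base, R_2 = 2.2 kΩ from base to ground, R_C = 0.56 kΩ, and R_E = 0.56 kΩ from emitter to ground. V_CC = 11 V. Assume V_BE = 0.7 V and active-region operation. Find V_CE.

Thevenize the base divider: V_Th = V_CC·R_2/(R_1+R_2) = 11×2.2/20.2 = 1.2 V, R_Th = R_1‖R_2 = 1.96 kΩ.
Base-emitter loop: V_Th = I_B·R_Th + V_BE + (β+1)I_B·R_E, so I_B = (1.2 − 0.7) / (1.96 + 121×0.56) = 0.00714 mA.
I_C = β·I_B = 120×0.00714 = 0.857 mA, and I_E = (β+1)I_B = 0.864 mA.
V_CE = V_CC − I_C·R_C − I_E·R_E = 11 − 0.857×0.56 − 0.864×0.56 = 10 V.
V_CE = 10 V > 0.2 V confirms active-region operation.

V_CE ≈ 10 V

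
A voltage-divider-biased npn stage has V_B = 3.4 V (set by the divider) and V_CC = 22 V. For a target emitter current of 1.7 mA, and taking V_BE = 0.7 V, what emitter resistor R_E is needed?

R_E ≈ 1.6 kΩ

V_E = V_B − V_BE = 3.4 − 0.7 = 2.7 V.
R_E = V_E / I_E = 2.7 / 1.7 = 1.59 kΩ.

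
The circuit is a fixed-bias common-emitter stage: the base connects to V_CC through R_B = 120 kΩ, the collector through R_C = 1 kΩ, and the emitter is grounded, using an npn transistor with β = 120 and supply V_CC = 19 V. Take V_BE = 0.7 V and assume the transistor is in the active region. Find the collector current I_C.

Base loop: V_CC = I_B·R_B + V_BE, so I_B = (19 − 0.7)/120 kΩ = 0.152 mA.
In the active region I_C = β·I_B = 120 × 0.152 = 18.3 mA.
Collector loop: V_CE = V_CC − I_C·R_C = 19 − 18.3×1 = 0.7 V.
Since V_CE = 0.7 V > V_CE(sat) ≈ 0.2 V, the transistor is in the active region as assumed.

I_C ≈ 18 mA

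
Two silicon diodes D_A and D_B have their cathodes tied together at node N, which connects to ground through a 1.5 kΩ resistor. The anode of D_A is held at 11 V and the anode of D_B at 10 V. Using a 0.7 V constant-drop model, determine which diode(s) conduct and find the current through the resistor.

Assume both conduct. Then node N would need to be at both 11−0.7 = 10.3 V and 10−0.7 = 9.3 V, which is impossible.
Assume only D_A conducts: V_N = 11 − 0.7 = 10.3 V, so I_R = 10.3/1.5 = 6.87 mA.
Check D_B: its anode-to-cathode voltage is 10 − 10.3 = -0.3 V < 0.7 V, so it is off. The assumption is consistent.

Only D_A conducts; I_R ≈ 6.9 mA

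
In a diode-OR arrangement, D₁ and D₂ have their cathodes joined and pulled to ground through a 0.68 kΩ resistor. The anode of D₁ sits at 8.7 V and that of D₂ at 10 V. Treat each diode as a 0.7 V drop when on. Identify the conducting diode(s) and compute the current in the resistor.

Only D₂ conducts; I_R ≈ 14 mA

Assume both conduct. Then node N would need to be at both 8.7−0.7 = 8 V and 10−0.7 = 9.3 V, which is impossible.
Assume only D₂ conducts: V_N = 10 − 0.7 = 9.3 V, so I_R = 9.3/0.68 = 13.7 mA.
Check D₁: its anode-to-cathode voltage is 8.7 − 9.3 = -0.6 V < 0.7 V, so it is off. The assumption is consistent.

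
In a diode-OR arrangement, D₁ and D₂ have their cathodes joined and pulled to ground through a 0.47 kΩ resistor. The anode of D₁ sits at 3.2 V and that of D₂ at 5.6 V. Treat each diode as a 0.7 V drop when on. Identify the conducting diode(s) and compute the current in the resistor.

Only D₂ conducts; I_R ≈ 10 mA

Assume both conduct. Then node N would need to be at both 3.2−0.7 = 2.5 V and 5.6−0.7 = 4.9 V, which is impossible.
Assume only D₂ conducts: V_N = 5.6 − 0.7 = 4.9 V, so I_R = 4.9/0.47 = 10.4 mA.
Check D₁: its anode-to-cathode voltage is 3.2 − 4.9 = -1.7 V < 0.7 V, so it is off. The assumption is consistent.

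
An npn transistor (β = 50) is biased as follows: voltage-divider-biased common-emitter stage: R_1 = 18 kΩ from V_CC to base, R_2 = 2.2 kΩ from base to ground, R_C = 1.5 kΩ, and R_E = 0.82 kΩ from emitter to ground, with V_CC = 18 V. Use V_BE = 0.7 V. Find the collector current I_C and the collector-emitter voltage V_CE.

Thevenize the base divider: V_Th = V_CC·R_2/(R_1+R_2) = 18×2.2/20.2 = 1.96 V, R_Th = R_1‖R_2 = 1.96 kΩ.
Base-emitter loop: V_Th = I_B·R_Th + V_BE + (β+1)I_B·R_E, so I_B = (1.96 − 0.7) / (1.96 + 51×0.82) = 0.0288 mA.
I_C = β·I_B = 50×0.0288 = 1.44 mA, and I_E = (β+1)I_B = 1.47 mA.
V_CE = V_CC − I_C·R_C − I_E·R_E = 18 − 1.44×1.5 − 1.47×0.82 = 14.6 V.
V_CE = 14.6 V > 0.2 V confirms active-region operation.

I_C ≈ 1.4 mA, V_CE ≈ 15 V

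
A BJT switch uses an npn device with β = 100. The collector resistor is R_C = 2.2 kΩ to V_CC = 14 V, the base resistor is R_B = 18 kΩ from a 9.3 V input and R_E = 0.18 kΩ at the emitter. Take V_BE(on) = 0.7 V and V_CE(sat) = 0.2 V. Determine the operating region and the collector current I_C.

Assume active: I_B = (9.3 − 0.7)/(18 + 101×0.18) = 0.238 mA, I_C = β·I_B = 23.8 mA.
Then V_CE = 14 − 23.8×2.2 − 24×0.18 = -42.6 V < 0.2 V — the active assumption fails.
Re-solve with V_CE = 0.2 V. KCL at the emitter: V_E/R_E = (V_BB−0.7−V_E)/R_B + (V_CC−0.2−V_E)/R_C, giving V_E = 1.11 V.
I_C = (V_CC − 0.2 − V_E)/R_C = (13.8 − 1.11)/2.2 = 5.77 mA.
Check: I_B = (8.6 − 1.11)/18 = 0.416 mA, and β·I_B = 41.6 mA > I_C, confirming saturation.

saturation; I_C ≈ 5.8 mA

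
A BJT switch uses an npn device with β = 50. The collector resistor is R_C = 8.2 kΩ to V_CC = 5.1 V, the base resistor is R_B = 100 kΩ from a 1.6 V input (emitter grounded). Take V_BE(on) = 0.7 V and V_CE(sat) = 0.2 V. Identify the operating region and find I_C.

Assume active. Base-emitter loop: I_B = (V_BB − V_BE)/R_B = (1.6 − 0.7)/100 = 0.009 mA.
I_C = β·I_B = 50×0.009 = 0.45 mA.
V_CE = V_CC − I_C·R_C = 5.1 − 0.45×8.2 = 1.41 V > V_CE(sat), so the active-region assumption holds.

active; I_C ≈ 0.45 mA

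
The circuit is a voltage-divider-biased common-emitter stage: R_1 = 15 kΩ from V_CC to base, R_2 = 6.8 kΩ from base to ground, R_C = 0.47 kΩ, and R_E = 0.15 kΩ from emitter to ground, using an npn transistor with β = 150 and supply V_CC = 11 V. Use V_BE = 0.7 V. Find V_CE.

Thevenize the base divider: V_Th = V_CC·R_2/(R_1+R_2) = 11×6.8/21.8 = 3.43 V, R_Th = R_1‖R_2 = 4.68 kΩ.
Base-emitter loop: V_Th = I_B·R_Th + V_BE + (β+1)I_B·R_E, so I_B = (3.43 − 0.7) / (4.68 + 151×0.15) = 0.0999 mA.
I_C = β·I_B = 150×0.0999 = 15 mA, and I_E = (β+1)I_B = 15.1 mA.
V_CE = V_CC − I_C·R_C − I_E·R_E = 11 − 15×0.47 − 15.1×0.15 = 1.69 V.
V_CE = 1.69 V > 0.2 V confirms active-region operation.

V_CE ≈ 1.7 V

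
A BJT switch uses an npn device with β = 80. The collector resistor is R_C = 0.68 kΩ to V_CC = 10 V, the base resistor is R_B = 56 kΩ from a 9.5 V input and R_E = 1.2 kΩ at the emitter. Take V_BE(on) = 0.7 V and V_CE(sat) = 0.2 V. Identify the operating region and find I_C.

Assume active. Base-emitter loop: I_B = (V_BB − V_BE)/(R_B + (β+1)R_E) = (9.5 − 0.7)/(56 + 81×1.2) = 0.0574 mA.
I_C = β·I_B = 80×0.0574 = 4.6 mA.
V_CE = V_CC − I_C·R_C − I_E·R_E = 10 − 4.6×0.68 − 4.65×1.2 = 1.29 V > V_CE(sat), so the active-region assumption holds.

active; I_C ≈ 4.6 mA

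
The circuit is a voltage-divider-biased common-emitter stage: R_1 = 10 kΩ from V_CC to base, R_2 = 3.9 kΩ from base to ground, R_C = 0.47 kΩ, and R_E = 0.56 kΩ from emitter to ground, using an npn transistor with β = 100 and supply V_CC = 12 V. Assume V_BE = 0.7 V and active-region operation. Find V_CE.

V_CE ≈ 7.3 V

Thevenize the base divider: V_Th = V_CC·R_2/(R_1+R_2) = 12×3.9/13.9 = 3.37 V, R_Th = R_1‖R_2 = 2.81 kΩ.
Base-emitter loop: V_Th = I_B·R_Th + V_BE + (β+1)I_B·R_E, so I_B = (3.37 − 0.7) / (2.81 + 101×0.56) = 0.0449 mA.
I_C = β·I_B = 100×0.0449 = 4.49 mA, and I_E = (β+1)I_B = 4.54 mA.
V_CE = V_CC − I_C·R_C − I_E·R_E = 12 − 4.49×0.47 − 4.54×0.56 = 7.35 V.
V_CE = 7.35 V > 0.2 V confirms active-region operation.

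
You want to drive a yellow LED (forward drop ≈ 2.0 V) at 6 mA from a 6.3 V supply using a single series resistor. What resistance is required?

The resistor drops V_S − V_D = 6.3 − 2.0 = 4.3 V at 6 mA.
R = 4.3 V / 6 mA = 0.717 kΩ.

R ≈ 0.72 kΩ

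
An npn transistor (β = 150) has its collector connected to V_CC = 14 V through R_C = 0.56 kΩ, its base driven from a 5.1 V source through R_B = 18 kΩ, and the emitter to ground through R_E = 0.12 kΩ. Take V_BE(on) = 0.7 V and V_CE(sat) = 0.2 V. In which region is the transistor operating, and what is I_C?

Assume active. Base-emitter loop: I_B = (V_BB − V_BE)/(R_B + (β+1)R_E) = (5.1 − 0.7)/(18 + 151×0.12) = 0.122 mA.
I_C = β·I_B = 150×0.122 = 18.3 mA.
V_CE = V_CC − I_C·R_C − I_E·R_E = 14 − 18.3×0.56 − 18.4×0.12 = 1.56 V > V_CE(sat), so the active-region assumption holds.

active; I_C ≈ 18 mA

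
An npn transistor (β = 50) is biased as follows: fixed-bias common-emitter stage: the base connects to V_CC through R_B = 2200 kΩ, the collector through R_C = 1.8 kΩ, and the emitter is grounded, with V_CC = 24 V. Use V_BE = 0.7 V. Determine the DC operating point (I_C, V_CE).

Base loop: V_CC = I_B·R_B + V_BE, so I_B = (24 − 0.7)/2200 kΩ = 0.0106 mA.
In the active region I_C = β·I_B = 50 × 0.0106 = 0.53 mA.
Collector loop: V_CE = V_CC − I_C·R_C = 24 − 0.53×1.8 = 23 V.
Since V_CE = 23 V > V_CE(sat) ≈ 0.2 V, the transistor is in the active region as assumed.

I_C ≈ 0.53 mA, V_CE ≈ 23 V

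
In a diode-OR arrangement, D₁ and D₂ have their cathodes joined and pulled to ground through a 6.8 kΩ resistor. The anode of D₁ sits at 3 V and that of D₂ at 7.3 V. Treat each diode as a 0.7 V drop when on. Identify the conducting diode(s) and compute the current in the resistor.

Only D₂ conducts; I_R ≈ 0.97 mA

Assume both conduct. Then node N would need to be at both 3−0.7 = 2.3 V and 7.3−0.7 = 6.6 V, which is impossible.
Assume only D₂ conducts: V_N = 7.3 − 0.7 = 6.6 V, so I_R = 6.6/6.8 = 0.971 mA.
Check D₁: its anode-to-cathode voltage is 3 − 6.6 = -3.6 V < 0.7 V, so it is off. The assumption is consistent.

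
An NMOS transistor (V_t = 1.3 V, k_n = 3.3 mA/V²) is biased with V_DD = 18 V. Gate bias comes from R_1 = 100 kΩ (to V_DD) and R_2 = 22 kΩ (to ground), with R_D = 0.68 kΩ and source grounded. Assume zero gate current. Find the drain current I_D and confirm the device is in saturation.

V_G = V_DD·R_2/(R_1+R_2) = 18×22/122 = 3.25 V. With the source grounded, V_GS = V_G = 3.25 V.
Assume saturation: I_D = (k_n/2)(V_GS − V_t)² = (3.3/2)×(3.25 − 1.3)² = 1.65×1.95² = 6.25 mA.
V_DS = V_DD − I_D·R_D = 18 − 6.25×0.68 = 13.8 V.
Saturation requires V_DS ≥ V_GS − V_t = 1.95 V; 13.8 ≥ 1.95 ✓.

I_D ≈ 6.2 mA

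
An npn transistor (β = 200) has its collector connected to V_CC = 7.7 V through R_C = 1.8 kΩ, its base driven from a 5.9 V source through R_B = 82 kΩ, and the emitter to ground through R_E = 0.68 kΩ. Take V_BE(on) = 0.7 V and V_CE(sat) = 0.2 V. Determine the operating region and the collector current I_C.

saturation; I_C ≈ 3 mA

Assume active: I_B = (5.9 − 0.7)/(82 + 201×0.68) = 0.0238 mA, I_C = β·I_B = 4.76 mA.
Then V_CE = 7.7 − 4.76×1.8 − 4.78×0.68 = -4.11 V < 0.2 V — the active assumption fails.
Re-solve with V_CE = 0.2 V. KCL at the emitter: V_E/R_E = (V_BB−0.7−V_E)/R_B + (V_CC−0.2−V_E)/R_C, giving V_E = 2.08 V.
I_C = (V_CC − 0.2 − V_E)/R_C = (7.5 − 2.08)/1.8 = 3.01 mA.
Check: I_B = (5.2 − 2.08)/82 = 0.0381 mA, and β·I_B = 7.62 mA > I_C, confirming saturation.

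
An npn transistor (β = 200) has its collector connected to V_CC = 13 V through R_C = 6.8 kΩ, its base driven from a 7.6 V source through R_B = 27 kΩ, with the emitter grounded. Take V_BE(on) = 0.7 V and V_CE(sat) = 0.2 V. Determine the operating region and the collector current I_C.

Assume active: I_B = (7.6 − 0.7)/27 = 0.256 mA, giving I_C = β·I_B = 51.1 mA.
But then V_CE = 13 − 51.1×6.8 = -335 V < V_CE(sat) = 0.2 V — impossible in the active region.
So the transistor is saturated. With V_CE = 0.2 V, I_C = (V_CC − 0.2)/R_C = 12.8/6.8 = 1.88 mA.
Check: β·I_B = 51.1 mA > I_C = 1.88 mA, confirming saturation.

saturation; I_C ≈ 1.9 mA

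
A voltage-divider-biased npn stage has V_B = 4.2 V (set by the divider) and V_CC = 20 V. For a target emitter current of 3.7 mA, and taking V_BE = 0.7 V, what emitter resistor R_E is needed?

V_E = V_B − V_BE = 4.2 − 0.7 = 3.5 V.
R_E = V_E / I_E = 3.5 / 3.7 = 0.946 kΩ.

R_E ≈ 0.95 kΩ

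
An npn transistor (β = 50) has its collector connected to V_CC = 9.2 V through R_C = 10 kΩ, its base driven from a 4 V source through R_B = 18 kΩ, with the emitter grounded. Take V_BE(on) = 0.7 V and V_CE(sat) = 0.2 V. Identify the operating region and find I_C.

Assume active: I_B = (4 − 0.7)/18 = 0.183 mA, giving I_C = β·I_B = 9.17 mA.
But then V_CE = 9.2 − 9.17×10 = -82.5 V < V_CE(sat) = 0.2 V — impossible in the active region.
So the transistor is saturated. With V_CE = 0.2 V, I_C = (V_CC − 0.2)/R_C = 9/10 = 0.9 mA.
Check: β·I_B = 9.17 mA > I_C = 0.9 mA, confirming saturation.

saturation; I_C ≈ 0.9 mA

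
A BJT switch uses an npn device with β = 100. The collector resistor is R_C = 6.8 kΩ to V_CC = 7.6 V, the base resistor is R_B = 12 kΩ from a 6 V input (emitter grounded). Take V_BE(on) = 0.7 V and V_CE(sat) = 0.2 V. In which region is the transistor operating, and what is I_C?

Assume active: I_B = (6 − 0.7)/12 = 0.442 mA, giving I_C = β·I_B = 44.2 mA.
But then V_CE = 7.6 − 44.2×6.8 = -293 V < V_CE(sat) = 0.2 V — impossible in the active region.
So the transistor is saturated. With V_CE = 0.2 V, I_C = (V_CC − 0.2)/R_C = 7.4/6.8 = 1.09 mA.
Check: β·I_B = 44.2 mA > I_C = 1.09 mA, confirming saturation.

saturation; I_C ≈ 1.1 mA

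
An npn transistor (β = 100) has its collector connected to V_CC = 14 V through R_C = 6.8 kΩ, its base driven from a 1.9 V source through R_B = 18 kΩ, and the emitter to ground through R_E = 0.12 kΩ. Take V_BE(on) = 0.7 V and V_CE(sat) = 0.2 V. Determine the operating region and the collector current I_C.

Assume active: I_B = (1.9 − 0.7)/(18 + 101×0.12) = 0.0398 mA, I_C = β·I_B = 3.98 mA.
Then V_CE = 14 − 3.98×6.8 − 4.02×0.12 = -13.6 V < 0.2 V — the active assumption fails.
Re-solve with V_CE = 0.2 V. KCL at the emitter: V_E/R_E = (V_BB−0.7−V_E)/R_B + (V_CC−0.2−V_E)/R_C, giving V_E = 0.246 V.
I_C = (V_CC − 0.2 − V_E)/R_C = (13.8 − 0.246)/6.8 = 1.99 mA.
Check: I_B = (1.2 − 0.246)/18 = 0.053 mA, and β·I_B = 5.3 mA > I_C, confirming saturation.

saturation; I_C ≈ 2 mA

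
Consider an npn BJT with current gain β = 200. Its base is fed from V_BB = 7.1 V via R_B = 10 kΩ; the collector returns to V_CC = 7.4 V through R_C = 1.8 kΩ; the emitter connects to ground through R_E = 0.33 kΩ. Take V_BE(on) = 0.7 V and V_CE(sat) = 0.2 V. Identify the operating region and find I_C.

Assume active: I_B = (7.1 − 0.7)/(10 + 201×0.33) = 0.0838 mA, I_C = β·I_B = 16.8 mA.
Then V_CE = 7.4 − 16.8×1.8 − 16.9×0.33 = -28.3 V < 0.2 V — the active assumption fails.
Re-solve with V_CE = 0.2 V. KCL at the emitter: V_E/R_E = (V_BB−0.7−V_E)/R_B + (V_CC−0.2−V_E)/R_C, giving V_E = 1.26 V.
I_C = (V_CC − 0.2 − V_E)/R_C = (7.2 − 1.26)/1.8 = 3.3 mA.
Check: I_B = (6.4 − 1.26)/10 = 0.514 mA, and β·I_B = 103 mA > I_C, confirming saturation.

saturation; I_C ≈ 3.3 mA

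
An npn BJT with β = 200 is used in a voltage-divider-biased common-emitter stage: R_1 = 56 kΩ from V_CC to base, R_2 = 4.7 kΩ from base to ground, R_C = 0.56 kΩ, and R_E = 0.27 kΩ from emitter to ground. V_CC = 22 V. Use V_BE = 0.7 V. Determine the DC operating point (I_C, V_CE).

Thevenize the base divider: V_Th = V_CC·R_2/(R_1+R_2) = 22×4.7/60.7 = 1.7 V, R_Th = R_1‖R_2 = 4.34 kΩ.
Base-emitter loop: V_Th = I_B·R_Th + V_BE + (β+1)I_B·R_E, so I_B = (1.7 − 0.7) / (4.34 + 201×0.27) = 0.0171 mA.
I_C = β·I_B = 200×0.0171 = 3.42 mA, and I_E = (β+1)I_B = 3.44 mA.
V_CE = V_CC − I_C·R_C − I_E·R_E = 22 − 3.42×0.56 − 3.44×0.27 = 19.2 V.
V_CE = 19.2 V > 0.2 V confirms active-region operation.

I_C ≈ 3.4 mA, V_CE ≈ 19 V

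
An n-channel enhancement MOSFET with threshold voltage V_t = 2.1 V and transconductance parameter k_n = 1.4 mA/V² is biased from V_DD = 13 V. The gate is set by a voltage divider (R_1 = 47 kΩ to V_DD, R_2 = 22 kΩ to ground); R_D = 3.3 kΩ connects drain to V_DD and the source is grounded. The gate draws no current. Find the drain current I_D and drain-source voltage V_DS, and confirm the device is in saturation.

I_D ≈ 2.9 mA, V_DS ≈ 3.3 V

V_G = V_DD·R_2/(R_1+R_2) = 13×22/69 = 4.14 V. With the source grounded, V_GS = V_G = 4.14 V.
Assume saturation: I_D = (k_n/2)(V_GS − V_t)² = (1.4/2)×(4.14 − 2.1)² = 0.7×2.04² = 2.93 mA.
V_DS = V_DD − I_D·R_D = 13 − 2.93×3.3 = 3.34 V.
Saturation requires V_DS ≥ V_GS − V_t = 2.04 V; 3.34 ≥ 2.04 ✓.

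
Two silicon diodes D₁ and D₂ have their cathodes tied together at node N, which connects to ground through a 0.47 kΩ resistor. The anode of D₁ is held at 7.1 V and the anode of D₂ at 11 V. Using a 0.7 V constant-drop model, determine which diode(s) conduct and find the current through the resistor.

Assume both conduct. Then node N would need to be at both 7.1−0.7 = 6.4 V and 11−0.7 = 10.3 V, which is impossible.
Assume only D₂ conducts: V_N = 11 − 0.7 = 10.3 V, so I_R = 10.3/0.47 = 21.9 mA.
Check D₁: its anode-to-cathode voltage is 7.1 − 10.3 = -3.2 V < 0.7 V, so it is off. The assumption is consistent.

Only D₂ conducts; I_R ≈ 22 mA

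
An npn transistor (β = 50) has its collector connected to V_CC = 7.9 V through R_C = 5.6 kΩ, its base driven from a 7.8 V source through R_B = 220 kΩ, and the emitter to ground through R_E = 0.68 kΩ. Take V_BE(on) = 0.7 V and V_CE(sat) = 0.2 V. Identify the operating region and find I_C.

Assume active: I_B = (7.8 − 0.7)/(220 + 51×0.68) = 0.0279 mA, I_C = β·I_B = 1.39 mA.
Then V_CE = 7.9 − 1.39×5.6 − 1.42×0.68 = -0.873 V < 0.2 V — the active assumption fails.
Re-solve with V_CE = 0.2 V. KCL at the emitter: V_E/R_E = (V_BB−0.7−V_E)/R_B + (V_CC−0.2−V_E)/R_C, giving V_E = 0.851 V.
I_C = (V_CC − 0.2 − V_E)/R_C = (7.7 − 0.851)/5.6 = 1.22 mA.
Check: I_B = (7.1 − 0.851)/220 = 0.0284 mA, and β·I_B = 1.42 mA > I_C, confirming saturation.

saturation; I_C ≈ 1.2 mA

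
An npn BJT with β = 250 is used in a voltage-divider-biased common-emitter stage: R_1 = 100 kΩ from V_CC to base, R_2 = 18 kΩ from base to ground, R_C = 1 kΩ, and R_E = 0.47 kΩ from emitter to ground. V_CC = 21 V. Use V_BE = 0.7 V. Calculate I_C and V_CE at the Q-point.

Thevenize the base divider: V_Th = V_CC·R_2/(R_1+R_2) = 21×18/118 = 3.2 V, R_Th = R_1‖R_2 = 15.3 kΩ.
Base-emitter loop: V_Th = I_B·R_Th + V_BE + (β+1)I_B·R_E, so I_B = (3.2 − 0.7) / (15.3 + 251×0.47) = 0.0188 mA.
I_C = β·I_B = 250×0.0188 = 4.7 mA, and I_E = (β+1)I_B = 4.72 mA.
V_CE = V_CC − I_C·R_C − I_E·R_E = 21 − 4.7×1 − 4.72×0.47 = 14.1 V.
V_CE = 14.1 V > 0.2 V confirms active-region operation.

I_C ≈ 4.7 mA, V_CE ≈ 14 V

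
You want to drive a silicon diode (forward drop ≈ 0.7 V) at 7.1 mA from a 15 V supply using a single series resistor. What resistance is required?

R ≈ 2 kΩ

The resistor drops V_S − V_D = 15 − 0.7 = 14.3 V at 7.1 mA.
R = 14.3 V / 7.1 mA = 2.01 kΩ.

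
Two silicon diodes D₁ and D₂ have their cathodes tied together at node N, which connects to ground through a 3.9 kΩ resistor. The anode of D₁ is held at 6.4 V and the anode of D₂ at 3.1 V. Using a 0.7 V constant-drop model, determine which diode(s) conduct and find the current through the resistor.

Only D₁ conducts; I_R ≈ 1.5 mA

Assume both conduct. Then node N would need to be at both 6.4−0.7 = 5.7 V and 3.1−0.7 = 2.4 V, which is impossible.
Assume only D₁ conducts: V_N = 6.4 − 0.7 = 5.7 V, so I_R = 5.7/3.9 = 1.46 mA.
Check D₂: its anode-to-cathode voltage is 3.1 − 5.7 = -2.6 V < 0.7 V, so it is off. The assumption is consistent.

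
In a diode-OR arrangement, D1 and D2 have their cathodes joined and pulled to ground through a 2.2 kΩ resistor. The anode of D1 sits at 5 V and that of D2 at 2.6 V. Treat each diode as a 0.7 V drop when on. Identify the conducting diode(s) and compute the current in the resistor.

Only D1 conducts; I_R ≈ 2 mA

Assume both conduct. Then node N would need to be at both 5−0.7 = 4.3 V and 2.6−0.7 = 1.9 V, which is impossible.
Assume only D1 conducts: V_N = 5 − 0.7 = 4.3 V, so I_R = 4.3/2.2 = 1.95 mA.
Check D2: its anode-to-cathode voltage is 2.6 − 4.3 = -1.7 V < 0.7 V, so it is off. The assumption is consistent.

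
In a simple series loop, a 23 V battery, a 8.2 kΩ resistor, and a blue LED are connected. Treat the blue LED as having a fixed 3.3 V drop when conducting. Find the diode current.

I ≈ 2.4 mA

KVL around the loop: 23 = V_D + I·R = 3.3 + I × 8.2 kΩ.
So I = (23 − 3.3) / 8.2 kΩ = 19.7 / 8.2 = 2.4 mA.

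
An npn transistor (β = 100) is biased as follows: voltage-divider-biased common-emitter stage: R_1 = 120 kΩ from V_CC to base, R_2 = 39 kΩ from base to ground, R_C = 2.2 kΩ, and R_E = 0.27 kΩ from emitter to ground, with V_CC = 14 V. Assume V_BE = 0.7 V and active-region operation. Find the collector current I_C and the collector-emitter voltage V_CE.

I_C ≈ 4.8 mA, V_CE ≈ 2.1 V

Thevenize the base divider: V_Th = V_CC·R_2/(R_1+R_2) = 14×39/159 = 3.43 V, R_Th = R_1‖R_2 = 29.4 kΩ.
Base-emitter loop: V_Th = I_B·R_Th + V_BE + (β+1)I_B·R_E, so I_B = (3.43 − 0.7) / (29.4 + 101×0.27) = 0.0482 mA.
I_C = β·I_B = 100×0.0482 = 4.82 mA, and I_E = (β+1)I_B = 4.87 mA.
V_CE = V_CC − I_C·R_C − I_E·R_E = 14 − 4.82×2.2 − 4.87×0.27 = 2.08 V.
V_CE = 2.08 V > 0.2 V confirms active-region operation.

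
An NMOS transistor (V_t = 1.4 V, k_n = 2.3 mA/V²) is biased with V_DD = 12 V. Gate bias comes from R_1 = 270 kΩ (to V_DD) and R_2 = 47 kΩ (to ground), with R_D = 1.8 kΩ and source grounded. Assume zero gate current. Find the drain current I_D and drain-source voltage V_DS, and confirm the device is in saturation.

V_G = V_DD·R_2/(R_1+R_2) = 12×47/317 = 1.78 V. With the source grounded, V_GS = V_G = 1.78 V.
Assume saturation: I_D = (k_n/2)(V_GS − V_t)² = (2.3/2)×(1.78 − 1.4)² = 1.15×0.379² = 0.165 mA.
V_DS = V_DD − I_D·R_D = 12 − 0.165×1.8 = 11.7 V.
Saturation requires V_DS ≥ V_GS − V_t = 0.379 V; 11.7 ≥ 0.379 ✓.

I_D ≈ 0.17 mA, V_DS ≈ 12 V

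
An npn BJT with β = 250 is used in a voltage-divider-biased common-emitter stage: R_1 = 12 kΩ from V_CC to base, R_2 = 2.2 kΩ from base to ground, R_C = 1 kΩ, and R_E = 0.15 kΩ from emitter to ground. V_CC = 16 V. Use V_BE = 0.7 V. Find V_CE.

Thevenize the base divider: V_Th = V_CC·R_2/(R_1+R_2) = 16×2.2/14.2 = 2.48 V, R_Th = R_1‖R_2 = 1.86 kΩ.
Base-emitter loop: V_Th = I_B·R_Th + V_BE + (β+1)I_B·R_E, so I_B = (2.48 − 0.7) / (1.86 + 251×0.15) = 0.045 mA.
I_C = β·I_B = 250×0.045 = 11.3 mA, and I_E = (β+1)I_B = 11.3 mA.
V_CE = V_CC − I_C·R_C − I_E·R_E = 16 − 11.3×1 − 11.3×0.15 = 3.05 V.
V_CE = 3.05 V > 0.2 V confirms active-region operation.

V_CE ≈ 3 V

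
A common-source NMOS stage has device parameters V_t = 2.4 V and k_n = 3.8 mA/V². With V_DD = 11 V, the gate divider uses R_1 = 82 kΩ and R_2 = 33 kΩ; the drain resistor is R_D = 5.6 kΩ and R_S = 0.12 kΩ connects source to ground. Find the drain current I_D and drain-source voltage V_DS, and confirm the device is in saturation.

I_D ≈ 0.82 mA, V_DS ≈ 6.3 V

V_G = V_DD·R_2/(R_1+R_2) = 11×33/115 = 3.16 V.
Assume saturation: I_D = (k_n/2)(V_GS − V_t)² with V_GS = V_G − I_D·R_S = 3.16 − 0.12·I_D.
Substituting gives 0.0274·I_D² − 1.34·I_D + 1.09 = 0, with roots I_D = 0.822 or 48.3 mA.
The root I_D = 48.3 mA gives V_GS = -2.64 V ≤ V_t, so take I_D = 0.822 mA.
Then V_GS = 3.06 V and V_DS = V_DD − I_D(R_D+R_S) = 11 − 0.822×5.72 = 6.3 V.
Saturation requires V_DS ≥ V_GS − V_t = 0.658 V; 6.3 ≥ 0.658 ✓.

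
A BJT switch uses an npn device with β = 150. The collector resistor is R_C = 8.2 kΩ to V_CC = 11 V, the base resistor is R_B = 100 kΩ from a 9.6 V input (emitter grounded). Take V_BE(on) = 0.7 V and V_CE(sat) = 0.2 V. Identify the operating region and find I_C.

Assume active: I_B = (9.6 − 0.7)/100 = 0.089 mA, giving I_C = β·I_B = 13.4 mA.
But then V_CE = 11 − 13.4×8.2 = -98.5 V < V_CE(sat) = 0.2 V — impossible in the active region.
So the transistor is saturated. With V_CE = 0.2 V, I_C = (V_CC − 0.2)/R_C = 10.8/8.2 = 1.32 mA.
Check: β·I_B = 13.4 mA > I_C = 1.32 mA, confirming saturation.

saturation; I_C ≈ 1.3 mA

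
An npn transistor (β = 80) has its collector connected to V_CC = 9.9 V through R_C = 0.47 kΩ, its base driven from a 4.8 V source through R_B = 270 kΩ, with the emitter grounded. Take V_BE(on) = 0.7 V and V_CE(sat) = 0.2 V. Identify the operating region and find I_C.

active; I_C ≈ 1.2 mA

Assume active. Base-emitter loop: I_B = (V_BB − V_BE)/R_B = (4.8 − 0.7)/270 = 0.0152 mA.
I_C = β·I_B = 80×0.0152 = 1.21 mA.
V_CE = V_CC − I_C·R_C = 9.9 − 1.21×0.47 = 9.33 V > V_CE(sat), so the active-region assumption holds.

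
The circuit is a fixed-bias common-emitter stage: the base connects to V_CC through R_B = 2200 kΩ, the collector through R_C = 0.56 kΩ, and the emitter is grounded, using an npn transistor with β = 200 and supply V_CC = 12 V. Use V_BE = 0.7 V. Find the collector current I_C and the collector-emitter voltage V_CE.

I_C ≈ 1 mA, V_CE ≈ 11 V

Base loop: V_CC = I_B·R_B + V_BE, so I_B = (12 − 0.7)/2200 kΩ = 0.00514 mA.
In the active region I_C = β·I_B = 200 × 0.00514 = 1.03 mA.
Collector loop: V_CE = V_CC − I_C·R_C = 12 − 1.03×0.56 = 11.4 V.
Since V_CE = 11.4 V > V_CE(sat) ≈ 0.2 V, the transistor is in the active region as assumed.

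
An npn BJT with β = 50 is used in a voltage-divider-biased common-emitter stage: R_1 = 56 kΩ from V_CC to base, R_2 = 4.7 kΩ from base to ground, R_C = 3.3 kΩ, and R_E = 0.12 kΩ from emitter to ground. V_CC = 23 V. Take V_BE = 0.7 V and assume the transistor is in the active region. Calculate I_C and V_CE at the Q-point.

I_C ≈ 5.2 mA, V_CE ≈ 5.3 V

Thevenize the base divider: V_Th = V_CC·R_2/(R_1+R_2) = 23×4.7/60.7 = 1.78 V, R_Th = R_1‖R_2 = 4.34 kΩ.
Base-emitter loop: V_Th = I_B·R_Th + V_BE + (β+1)I_B·R_E, so I_B = (1.78 − 0.7) / (4.34 + 51×0.12) = 0.103 mA.
I_C = β·I_B = 50×0.103 = 5.17 mA, and I_E = (β+1)I_B = 5.27 mA.
V_CE = V_CC − I_C·R_C − I_E·R_E = 23 − 5.17×3.3 − 5.27×0.12 = 5.31 V.
V_CE = 5.31 V > 0.2 V confirms active-region operation.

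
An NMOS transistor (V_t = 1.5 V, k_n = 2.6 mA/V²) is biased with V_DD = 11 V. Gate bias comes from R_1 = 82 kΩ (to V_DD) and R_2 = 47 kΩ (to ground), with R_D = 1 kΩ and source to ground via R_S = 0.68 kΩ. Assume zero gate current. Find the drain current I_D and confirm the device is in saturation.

V_G = V_DD·R_2/(R_1+R_2) = 11×47/129 = 4.01 V.
Assume saturation: I_D = (k_n/2)(V_GS − V_t)² with V_GS = V_G − I_D·R_S = 4.01 − 0.68·I_D.
Substituting gives 0.601·I_D² − 5.43·I_D + 8.18 = 0, with roots I_D = 1.91 or 7.13 mA.
The root I_D = 7.13 mA gives V_GS = -0.842 V ≤ V_t, so take I_D = 1.91 mA.
Then V_GS = 2.71 V and V_DS = V_DD − I_D(R_D+R_S) = 11 − 1.91×1.68 = 7.8 V.
Saturation requires V_DS ≥ V_GS − V_t = 1.21 V; 7.8 ≥ 1.21 ✓.

I_D ≈ 1.9 mA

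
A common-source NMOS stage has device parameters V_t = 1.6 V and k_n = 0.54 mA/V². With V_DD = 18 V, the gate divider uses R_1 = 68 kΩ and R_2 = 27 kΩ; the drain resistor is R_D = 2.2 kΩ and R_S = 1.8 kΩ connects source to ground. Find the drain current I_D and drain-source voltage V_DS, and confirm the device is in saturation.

V_G = V_DD·R_2/(R_1+R_2) = 18×27/95 = 5.12 V.
Assume saturation: I_D = (k_n/2)(V_GS − V_t)² with V_GS = V_G − I_D·R_S = 5.12 − 1.8·I_D.
Substituting gives 0.875·I_D² − 4.42·I_D + 3.34 = 0, with roots I_D = 0.925 or 4.12 mA.
The root I_D = 4.12 mA gives V_GS = -2.31 V ≤ V_t, so take I_D = 0.925 mA.
Then V_GS = 3.45 V and V_DS = V_DD − I_D(R_D+R_S) = 18 − 0.925×4 = 14.3 V.
Saturation requires V_DS ≥ V_GS − V_t = 1.85 V; 14.3 ≥ 1.85 ✓.

I_D ≈ 0.92 mA, V_DS ≈ 14 V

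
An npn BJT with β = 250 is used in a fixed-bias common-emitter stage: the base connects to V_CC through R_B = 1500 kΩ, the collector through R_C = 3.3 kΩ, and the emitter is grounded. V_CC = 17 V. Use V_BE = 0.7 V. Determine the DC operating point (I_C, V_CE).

Base loop: V_CC = I_B·R_B + V_BE, so I_B = (17 − 0.7)/1500 kΩ = 0.0109 mA.
In the active region I_C = β·I_B = 250 × 0.0109 = 2.72 mA.
Collector loop: V_CE = V_CC − I_C·R_C = 17 − 2.72×3.3 = 8.04 V.
Since V_CE = 8.04 V > V_CE(sat) ≈ 0.2 V, the transistor is in the active region as assumed.

I_C ≈ 2.7 mA, V_CE ≈ 8 V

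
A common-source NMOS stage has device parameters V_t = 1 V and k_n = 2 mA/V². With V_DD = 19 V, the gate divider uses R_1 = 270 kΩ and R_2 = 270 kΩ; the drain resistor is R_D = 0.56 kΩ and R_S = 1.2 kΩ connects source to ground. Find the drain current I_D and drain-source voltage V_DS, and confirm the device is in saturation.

V_G = V_DD·R_2/(R_1+R_2) = 19×270/540 = 9.5 V.
Assume saturation: I_D = (k_n/2)(V_GS − V_t)² with V_GS = V_G − I_D·R_S = 9.5 − 1.2·I_D.
Substituting gives 1.44·I_D² − 21.4·I_D + 72.2 = 0, with roots I_D = 5.19 or 9.68 mA.
The root I_D = 9.68 mA gives V_GS = -2.11 V ≤ V_t, so take I_D = 5.19 mA.
Then V_GS = 3.28 V and V_DS = V_DD − I_D(R_D+R_S) = 19 − 5.19×1.76 = 9.87 V.
Saturation requires V_DS ≥ V_GS − V_t = 2.28 V; 9.87 ≥ 2.28 ✓.

I_D ≈ 5.2 mA, V_DS ≈ 9.9 V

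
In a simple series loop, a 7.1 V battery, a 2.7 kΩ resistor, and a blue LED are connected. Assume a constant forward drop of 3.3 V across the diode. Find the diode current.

I ≈ 1.4 mA

KVL around the loop: 7.1 = V_D + I·R = 3.3 + I × 2.7 kΩ.
So I = (7.1 − 3.3) / 2.7 kΩ = 3.8 / 2.7 = 1.41 mA.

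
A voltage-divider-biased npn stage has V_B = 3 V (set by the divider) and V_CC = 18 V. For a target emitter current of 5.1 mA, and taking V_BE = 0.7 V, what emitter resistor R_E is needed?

R_E ≈ 0.45 kΩ

V_E = V_B − V_BE = 3 − 0.7 = 2.3 V.
R_E = V_E / I_E = 2.3 / 5.1 = 0.451 kΩ.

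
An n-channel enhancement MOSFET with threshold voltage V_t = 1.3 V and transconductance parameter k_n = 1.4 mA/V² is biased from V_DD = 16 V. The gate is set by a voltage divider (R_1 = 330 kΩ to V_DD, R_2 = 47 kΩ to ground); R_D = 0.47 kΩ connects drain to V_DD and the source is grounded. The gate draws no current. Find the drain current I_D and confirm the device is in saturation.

V_G = V_DD·R_2/(R_1+R_2) = 16×47/377 = 1.99 V. With the source grounded, V_GS = V_G = 1.99 V.
Assume saturation: I_D = (k_n/2)(V_GS − V_t)² = (1.4/2)×(1.99 − 1.3)² = 0.7×0.695² = 0.338 mA.
V_DS = V_DD − I_D·R_D = 16 − 0.338×0.47 = 15.8 V.
Saturation requires V_DS ≥ V_GS − V_t = 0.695 V; 15.8 ≥ 0.695 ✓.

I_D ≈ 0.34 mA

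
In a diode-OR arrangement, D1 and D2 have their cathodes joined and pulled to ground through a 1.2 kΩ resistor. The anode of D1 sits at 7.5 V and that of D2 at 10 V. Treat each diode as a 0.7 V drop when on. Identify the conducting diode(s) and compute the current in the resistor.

Assume both conduct. Then node N would need to be at both 7.5−0.7 = 6.8 V and 10−0.7 = 9.3 V, which is impossible.
Assume only D2 conducts: V_N = 10 − 0.7 = 9.3 V, so I_R = 9.3/1.2 = 7.75 mA.
Check D1: its anode-to-cathode voltage is 7.5 − 9.3 = -1.8 V < 0.7 V, so it is off. The assumption is consistent.

Only D2 conducts; I_R ≈ 7.8 mA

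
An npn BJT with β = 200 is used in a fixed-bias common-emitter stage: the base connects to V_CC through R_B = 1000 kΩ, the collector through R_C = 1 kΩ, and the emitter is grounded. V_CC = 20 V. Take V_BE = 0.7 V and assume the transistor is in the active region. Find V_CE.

Base loop: V_CC = I_B·R_B + V_BE, so I_B = (20 − 0.7)/1000 kΩ = 0.0193 mA.
In the active region I_C = β·I_B = 200 × 0.0193 = 3.86 mA.
Collector loop: V_CE = V_CC − I_C·R_C = 20 − 3.86×1 = 16.1 V.
Since V_CE = 16.1 V > V_CE(sat) ≈ 0.2 V, the transistor is in the active region as assumed.

V_CE ≈ 16 V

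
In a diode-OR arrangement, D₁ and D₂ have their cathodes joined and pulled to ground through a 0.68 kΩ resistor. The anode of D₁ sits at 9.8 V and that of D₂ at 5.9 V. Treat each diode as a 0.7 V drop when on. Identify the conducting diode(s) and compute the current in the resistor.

Only D₁ conducts; I_R ≈ 13 mA

Assume both conduct. Then node N would need to be at both 9.8−0.7 = 9.1 V and 5.9−0.7 = 5.2 V, which is impossible.
Assume only D₁ conducts: V_N = 9.8 − 0.7 = 9.1 V, so I_R = 9.1/0.68 = 13.4 mA.
Check D₂: its anode-to-cathode voltage is 5.9 − 9.1 = -3.2 V < 0.7 V, so it is off. The assumption is consistent.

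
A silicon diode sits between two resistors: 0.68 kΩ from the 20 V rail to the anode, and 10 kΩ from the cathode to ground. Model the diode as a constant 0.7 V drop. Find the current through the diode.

I ≈ 1.8 mA

The two resistors are in series with the diode, so KVL gives 20 = I·0.68 + 0.7 + I·10.
I = (20 − 0.7) / (0.68 + 10) kΩ = 19.3 / 10.7 = 1.81 mA.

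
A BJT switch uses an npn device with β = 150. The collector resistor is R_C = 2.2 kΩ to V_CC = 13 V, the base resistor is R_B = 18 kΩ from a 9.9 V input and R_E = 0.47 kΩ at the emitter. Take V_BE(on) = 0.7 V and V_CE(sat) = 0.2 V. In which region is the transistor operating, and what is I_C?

Assume active: I_B = (9.9 − 0.7)/(18 + 151×0.47) = 0.103 mA, I_C = β·I_B = 15.5 mA.
Then V_CE = 13 − 15.5×2.2 − 15.6×0.47 = -28.5 V < 0.2 V — the active assumption fails.
Re-solve with V_CE = 0.2 V. KCL at the emitter: V_E/R_E = (V_BB−0.7−V_E)/R_B + (V_CC−0.2−V_E)/R_C, giving V_E = 2.4 V.
I_C = (V_CC − 0.2 − V_E)/R_C = (12.8 − 2.4)/2.2 = 4.73 mA.
Check: I_B = (9.2 − 2.4)/18 = 0.378 mA, and β·I_B = 56.7 mA > I_C, confirming saturation.

saturation; I_C ≈ 4.7 mA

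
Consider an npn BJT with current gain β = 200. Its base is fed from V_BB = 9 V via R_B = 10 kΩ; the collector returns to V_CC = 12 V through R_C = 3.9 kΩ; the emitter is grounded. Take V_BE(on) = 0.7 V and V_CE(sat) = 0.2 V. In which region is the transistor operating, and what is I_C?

Assume active: I_B = (9 − 0.7)/10 = 0.83 mA, giving I_C = β·I_B = 166 mA.
But then V_CE = 12 − 166×3.9 = -635 V < V_CE(sat) = 0.2 V — impossible in the active region.
So the transistor is saturated. With V_CE = 0.2 V, I_C = (V_CC − 0.2)/R_C = 11.8/3.9 = 3.03 mA.
Check: β·I_B = 166 mA > I_C = 3.03 mA, confirming saturation.

saturation; I_C ≈ 3 mA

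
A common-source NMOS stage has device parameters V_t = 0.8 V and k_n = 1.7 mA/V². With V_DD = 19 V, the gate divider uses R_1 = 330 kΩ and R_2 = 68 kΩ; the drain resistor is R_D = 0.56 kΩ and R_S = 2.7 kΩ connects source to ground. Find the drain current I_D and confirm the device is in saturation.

I_D ≈ 0.6 mA

V_G = V_DD·R_2/(R_1+R_2) = 19×68/398 = 3.25 V.
Assume saturation: I_D = (k_n/2)(V_GS − V_t)² with V_GS = V_G − I_D·R_S = 3.25 − 2.7·I_D.
Substituting gives 6.2·I_D² − 12.2·I_D + 5.09 = 0, with roots I_D = 0.596 or 1.38 mA.
The root I_D = 1.38 mA gives V_GS = -0.473 V ≤ V_t, so take I_D = 0.596 mA.
Then V_GS = 1.64 V and V_DS = V_DD − I_D(R_D+R_S) = 19 − 0.596×3.26 = 17.1 V.
Saturation requires V_DS ≥ V_GS − V_t = 0.837 V; 17.1 ≥ 0.837 ✓.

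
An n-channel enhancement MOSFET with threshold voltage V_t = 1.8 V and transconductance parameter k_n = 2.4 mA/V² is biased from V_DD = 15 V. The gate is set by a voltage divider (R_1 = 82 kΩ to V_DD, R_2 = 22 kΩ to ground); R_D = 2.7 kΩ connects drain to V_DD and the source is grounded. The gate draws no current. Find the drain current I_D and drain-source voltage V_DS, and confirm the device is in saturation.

V_G = V_DD·R_2/(R_1+R_2) = 15×22/104 = 3.17 V. With the source grounded, V_GS = V_G = 3.17 V.
Assume saturation: I_D = (k_n/2)(V_GS − V_t)² = (2.4/2)×(3.17 − 1.8)² = 1.2×1.37² = 2.26 mA.
V_DS = V_DD − I_D·R_D = 15 − 2.26×2.7 = 8.89 V.
Saturation requires V_DS ≥ V_GS − V_t = 1.37 V; 8.89 ≥ 1.37 ✓.

I_D ≈ 2.3 mA, V_DS ≈ 8.9 V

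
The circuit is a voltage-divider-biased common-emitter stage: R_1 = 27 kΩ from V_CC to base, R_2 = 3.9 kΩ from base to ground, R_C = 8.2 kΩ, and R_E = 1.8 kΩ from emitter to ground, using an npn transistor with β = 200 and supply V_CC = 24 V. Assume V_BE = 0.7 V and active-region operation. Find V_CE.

Thevenize the base divider: V_Th = V_CC·R_2/(R_1+R_2) = 24×3.9/30.9 = 3.03 V, R_Th = R_1‖R_2 = 3.41 kΩ.
Base-emitter loop: V_Th = I_B·R_Th + V_BE + (β+1)I_B·R_E, so I_B = (3.03 − 0.7) / (3.41 + 201×1.8) = 0.00638 mA.
I_C = β·I_B = 200×0.00638 = 1.28 mA, and I_E = (β+1)I_B = 1.28 mA.
V_CE = V_CC − I_C·R_C − I_E·R_E = 24 − 1.28×8.2 − 1.28×1.8 = 11.2 V.
V_CE = 11.2 V > 0.2 V confirms active-region operation.

V_CE ≈ 11 V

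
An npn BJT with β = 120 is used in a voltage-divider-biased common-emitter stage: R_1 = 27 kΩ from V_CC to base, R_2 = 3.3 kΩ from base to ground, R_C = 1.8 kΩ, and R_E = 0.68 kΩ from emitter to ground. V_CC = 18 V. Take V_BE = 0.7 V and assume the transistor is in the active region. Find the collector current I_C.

Thevenize the base divider: V_Th = V_CC·R_2/(R_1+R_2) = 18×3.3/30.3 = 1.96 V, R_Th = R_1‖R_2 = 2.94 kΩ.
Base-emitter loop: V_Th = I_B·R_Th + V_BE + (β+1)I_B·R_E, so I_B = (1.96 − 0.7) / (2.94 + 121×0.68) = 0.0148 mA.
I_C = β·I_B = 120×0.0148 = 1.77 mA, and I_E = (β+1)I_B = 1.79 mA.
V_CE = V_CC − I_C·R_C − I_E·R_E = 18 − 1.77×1.8 − 1.79×0.68 = 13.6 V.
V_CE = 13.6 V > 0.2 V confirms active-region operation.

I_C ≈ 1.8 mA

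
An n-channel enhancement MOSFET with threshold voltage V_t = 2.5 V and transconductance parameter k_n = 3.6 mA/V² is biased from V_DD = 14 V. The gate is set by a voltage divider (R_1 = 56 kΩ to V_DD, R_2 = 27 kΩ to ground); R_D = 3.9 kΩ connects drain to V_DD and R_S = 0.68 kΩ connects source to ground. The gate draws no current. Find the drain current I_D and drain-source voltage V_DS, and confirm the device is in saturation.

V_G = V_DD·R_2/(R_1+R_2) = 14×27/83 = 4.55 V.
Assume saturation: I_D = (k_n/2)(V_GS − V_t)² with V_GS = V_G − I_D·R_S = 4.55 − 0.68·I_D.
Substituting gives 0.832·I_D² − 6.03·I_D + 7.6 = 0, with roots I_D = 1.62 or 5.62 mA.
The root I_D = 5.62 mA gives V_GS = 0.733 V ≤ V_t, so take I_D = 1.62 mA.
Then V_GS = 3.45 V and V_DS = V_DD − I_D(R_D+R_S) = 14 − 1.62×4.58 = 6.56 V.
Saturation requires V_DS ≥ V_GS − V_t = 0.95 V; 6.56 ≥ 0.95 ✓.

I_D ≈ 1.6 mA, V_DS ≈ 6.6 V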